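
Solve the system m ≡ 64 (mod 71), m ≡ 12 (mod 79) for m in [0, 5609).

3330

71⁻¹ mod 79: 71*69 ≡ 1 (mod 79), so 71⁻¹ ≡ 69.
m = 64 + 71*((12 − 64)*69 mod 79) = 64 + 71*46 = 3330.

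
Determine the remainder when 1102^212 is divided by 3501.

2401

Compute successive squares:
1102^1 ≡ 1102 (mod 3501)
1102^2 ≡ 1102^2 = 1214404 ≡ 3058 (mod 3501)
1102^4 ≡ 3058^2 = 9351364 ≡ 193 (mod 3501)
1102^8 ≡ 193^2 = 37249 ≡ 2239 (mod 3501)
1102^16 ≡ 2239^2 = 5013121 ≡ 3190 (mod 3501)
1102^32 ≡ 3190^2 = 10176100 ≡ 2194 (mod 3501)
1102^64 ≡ 2194^2 = 4813636 ≡ 3262 (mod 3501)
1102^128 ≡ 3262^2 = 10640644 ≡ 1105 (mod 3501)
1102^212 = 1102^128 × 1102^64 × 1102^16 × 1102^4 ≡ 1105 × 3262 × 3190 × 193 (mod 3501).
Accumulate the product:
1105 × 3262 = 3604510 ≡ 1981
1981 × 3190 = 6319390 ≡ 85
85 × 193 = 16405 ≡ 2401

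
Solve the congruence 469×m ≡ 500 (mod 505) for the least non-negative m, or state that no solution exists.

435

gcd(469, 505) = 1, so a unique solution mod 505 exists.
469⁻¹ ≡ 14 (mod 505).
m ≡ 14×500 ≡ 435 (mod 505).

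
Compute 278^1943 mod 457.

Compute successive squares:
1943 in binary is 11110010111, i.e. 1943 = 1024 + 512 + 256 + 128 + 16 + 4 + 2 + 1.
278^1 ≡ 278 (mod 457)
278^2 ≡ 278^2 = 77284 ≡ 51 (mod 457)
278^4 ≡ 51^2 = 2601 ≡ 316 (mod 457)
278^8 ≡ 316^2 = 99856 ≡ 230 (mod 457)
278^16 ≡ 230^2 = 52900 ≡ 345 (mod 457)
278^32 ≡ 345^2 = 119025 ≡ 205 (mod 457)
278^64 ≡ 205^2 = 42025 ≡ 438 (mod 457)
278^128 ≡ 438^2 = 191844 ≡ 361 (mod 457)
278^256 ≡ 361^2 = 130321 ≡ 76 (mod 457)
278^512 ≡ 76^2 = 5776 ≡ 292 (mod 457)
278^1024 ≡ 292^2 = 85264 ≡ 262 (mod 457)
278^1943 = 278^1024 * 278^512 * 278^256 * 278^128 * 278^16 * 278^4 * 278^2 * 278^1 ≡ 262 * 292 * 76 * 361 * 345 * 316 * 51 * 278 (mod 457).
Accumulate the product:
262 * 292 = 76504 ≡ 185
185 * 76 = 14060 ≡ 350
350 * 361 = 126350 ≡ 218
218 * 345 = 75210 ≡ 262
262 * 316 = 82792 ≡ 75
75 * 51 = 3825 ≡ 169
169 * 278 = 46982 ≡ 368

368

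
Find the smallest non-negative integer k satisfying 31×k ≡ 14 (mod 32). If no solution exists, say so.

gcd(31, 32) = 1, so a unique solution mod 32 exists.
31⁻¹ ≡ 31 (mod 32).
k ≡ 31×14 ≡ 18 (mod 32).

18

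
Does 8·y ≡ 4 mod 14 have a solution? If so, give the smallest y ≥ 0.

gcd(8, 14) = 2, and 2 | 4, so solutions exist.
Divide through by 2: 4·y = 2 (mod 7).
4⁻¹ ≡ 2 (mod 7).
y ≡ 2·2 ≡ 4 (mod 7).
The smallest non-negative solution is y = 4.

4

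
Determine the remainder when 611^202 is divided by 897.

202 in binary is 11001010, i.e. 202 = 128 + 64 + 8 + 2.
611^1 ≡ 611 (mod 897)
611^2 ≡ 611^2 = 373321 ≡ 169 (mod 897)
611^4 ≡ 169^2 = 28561 ≡ 754 (mod 897)
611^8 ≡ 754^2 = 568516 ≡ 715 (mod 897)
611^16 ≡ 715^2 = 511225 ≡ 832 (mod 897)
611^32 ≡ 832^2 = 692224 ≡ 637 (mod 897)
611^64 ≡ 637^2 = 405769 ≡ 325 (mod 897)
611^128 ≡ 325^2 = 105625 ≡ 676 (mod 897)
611^202 = 611^128 × 611^64 × 611^8 × 611^2 ≡ 676 × 325 × 715 × 169 (mod 897).
Accumulate the product:
676 × 325 = 219700 ≡ 832
832 × 715 = 594880 ≡ 169
169 × 169 = 28561 ≡ 754

754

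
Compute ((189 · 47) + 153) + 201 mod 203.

189 · 47 = 8883 ≡ 154 (mod 203)
154 + 153 = 307 ≡ 104 (mod 203)
104 + 201 = 305 ≡ 102 (mod 203)

102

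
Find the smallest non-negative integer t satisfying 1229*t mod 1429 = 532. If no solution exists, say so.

769

gcd(1229, 1429) = 1, so a unique solution mod 1429 exists.
1229⁻¹ ≡ 493 (mod 1429).
t ≡ 493*532 ≡ 769 (mod 1429).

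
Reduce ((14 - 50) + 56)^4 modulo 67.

4

14 - 50 = -36 ≡ 31 (mod 67)
31 + 56 = 87 ≡ 20 (mod 67)
(20)^4 ≡ 4 (mod 67)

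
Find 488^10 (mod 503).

Using repeated squaring:
488^1 ≡ 488 (mod 503)
488^2 ≡ 488^2 = 238144 ≡ 225 (mod 503)
488^4 ≡ 225^2 = 50625 ≡ 325 (mod 503)
488^8 ≡ 325^2 = 105625 ≡ 498 (mod 503)
488^10 = 488^8 · 488^2 ≡ 498 · 225 (mod 503).
498 · 225 = 112050 ≡ 384 (mod 503).

384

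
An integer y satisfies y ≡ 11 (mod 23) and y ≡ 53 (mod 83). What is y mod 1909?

1713

23⁻¹ mod 83: 23×65 ≡ 1 (mod 83), so 23⁻¹ ≡ 65.
y = 11 + 23×((53 − 11)×65 mod 83) = 11 + 23×74 = 1713.
Check: 1713 mod 23 = 11, 1713 mod 83 = 53. ✓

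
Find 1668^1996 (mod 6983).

4352

Compute successive squares:
1996 in binary is 11111001100, i.e. 1996 = 1024 + 512 + 256 + 128 + 64 + 8 + 4.
1668^1 ≡ 1668 (mod 6983)
1668^2 ≡ 1668^2 = 2782224 ≡ 2990 (mod 6983)
1668^4 ≡ 2990^2 = 8940100 ≡ 1860 (mod 6983)
1668^8 ≡ 1860^2 = 3459600 ≡ 3015 (mod 6983)
1668^16 ≡ 3015^2 = 9090225 ≡ 5342 (mod 6983)
1668^32 ≡ 5342^2 = 28536964 ≡ 4426 (mod 6983)
1668^64 ≡ 4426^2 = 19589476 ≡ 2161 (mod 6983)
1668^128 ≡ 2161^2 = 4669921 ≡ 5277 (mod 6983)
1668^256 ≡ 5277^2 = 27846729 ≡ 5508 (mod 6983)
1668^512 ≡ 5508^2 = 30338064 ≡ 3912 (mod 6983)
1668^1024 ≡ 3912^2 = 15303744 ≡ 3991 (mod 6983)
1668^1996 = 1668^1024 · 1668^512 · 1668^256 · 1668^128 · 1668^64 · 1668^8 · 1668^4 ≡ 3991 · 3912 · 5508 · 5277 · 2161 · 3015 · 1860 (mod 6983).
Accumulate the product:
3991 · 3912 = 15612792 ≡ 5787
5787 · 5508 = 31874796 ≡ 4384
4384 · 5277 = 23134368 ≡ 6672
6672 · 2161 = 14418192 ≡ 5280
5280 · 3015 = 15919200 ≡ 4943
4943 · 1860 = 9193980 ≡ 4352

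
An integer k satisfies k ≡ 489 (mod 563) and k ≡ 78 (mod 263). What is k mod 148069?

146306

563⁻¹ mod 263: 563×64 ≡ 1 (mod 263), so 563⁻¹ ≡ 64.
k = 489 + 563×((78 − 489)×64 mod 263) = 489 + 563×259 = 146306.
Check: 146306 mod 563 = 489, 146306 mod 263 = 78. ✓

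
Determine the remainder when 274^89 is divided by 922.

Using repeated squaring:
89 in binary is 1011001, i.e. 89 = 64 + 16 + 8 + 1.
274^1 ≡ 274 (mod 922)
274^2 ≡ 274^2 = 75076 ≡ 394 (mod 922)
274^4 ≡ 394^2 = 155236 ≡ 340 (mod 922)
274^8 ≡ 340^2 = 115600 ≡ 350 (mod 922)
274^16 ≡ 350^2 = 122500 ≡ 796 (mod 922)
274^32 ≡ 796^2 = 633616 ≡ 202 (mod 922)
274^64 ≡ 202^2 = 40804 ≡ 236 (mod 922)
274^89 = 274^64 × 274^16 × 274^8 × 274^1 ≡ 236 × 796 × 350 × 274 (mod 922).
Accumulate the product:
236 × 796 = 187856 ≡ 690
690 × 350 = 241500 ≡ 858
858 × 274 = 235092 ≡ 904

904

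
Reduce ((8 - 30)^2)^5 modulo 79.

65

8 - 30 = -22 ≡ 57 (mod 79)
(57)^2 ≡ 10 (mod 79)
(10)^5 ≡ 65 (mod 79)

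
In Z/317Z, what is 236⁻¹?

90

By the extended Euclidean algorithm:
317 = 1·236 + 81
236 = 2·81 + 74
81 = 1·74 + 7
74 = 10·7 + 4
7 = 1·4 + 3
4 = 1·3 + 1
3 = 3·1 + 0
gcd(236, 317) = 1, so the inverse exists.
Back-substitute for 1:
1 = 1·4 − 1·3
  = −1·7 + 2·4
  = 2·74 − 21·7
  = −21·81 + 23·74
  = 23·236 − 67·81
  = −67·317 + 90·236
So 236⁻¹ ≡ 90 (mod 317).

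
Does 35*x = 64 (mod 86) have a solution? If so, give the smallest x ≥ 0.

78

gcd(35, 86) = 1, so a unique solution mod 86 exists.
35⁻¹ ≡ 59 (mod 86).
x ≡ 59*64 ≡ 78 (mod 86).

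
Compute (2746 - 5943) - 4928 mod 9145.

2746 - 5943 = -3197 ≡ 5948 (mod 9145)
5948 - 4928 = 1020

1020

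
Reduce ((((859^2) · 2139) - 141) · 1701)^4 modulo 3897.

(859)^2 ≡ 1348 (mod 3897)
1348 · 2139 = 2883372 ≡ 3489 (mod 3897)
3489 - 141 = 3348
3348 · 1701 = 5694948 ≡ 1431 (mod 3897)
(1431)^4 ≡ 3888 (mod 3897)

3888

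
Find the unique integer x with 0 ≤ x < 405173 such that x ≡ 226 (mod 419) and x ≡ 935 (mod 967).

1902

419⁻¹ mod 967: 419·937 ≡ 1 (mod 967), so 419⁻¹ ≡ 937.
x = 226 + 419·((935 − 226)·937 mod 967) = 226 + 419·4 = 1902.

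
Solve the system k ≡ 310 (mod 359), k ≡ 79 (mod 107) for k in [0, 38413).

3182

359⁻¹ mod 107: 359·31 ≡ 1 (mod 107), so 359⁻¹ ≡ 31.
k = 310 + 359·((79 − 310)·31 mod 107) = 310 + 359·8 = 3182.
Check: 3182 mod 359 = 310, 3182 mod 107 = 79. ✓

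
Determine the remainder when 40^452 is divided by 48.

452 in binary is 111000100, i.e. 452 = 256 + 128 + 64 + 4.
40^1 ≡ 40 (mod 48)
40^2 ≡ 40^2 = 1600 ≡ 16 (mod 48)
40^4 ≡ 16^2 = 256 ≡ 16 (mod 48)
40^8 ≡ 16^2 = 256 ≡ 16 (mod 48)
40^16 ≡ 16^2 = 256 ≡ 16 (mod 48)
40^32 ≡ 16^2 = 256 ≡ 16 (mod 48)
40^64 ≡ 16^2 = 256 ≡ 16 (mod 48)
40^128 ≡ 16^2 = 256 ≡ 16 (mod 48)
40^256 ≡ 16^2 = 256 ≡ 16 (mod 48)
40^452 = 40^256 × 40^128 × 40^64 × 40^4 ≡ 16 × 16 × 16 × 16 (mod 48).
Accumulate the product:
16 × 16 = 256 ≡ 16
16 × 16 = 256 ≡ 16
16 × 16 = 256 ≡ 16

16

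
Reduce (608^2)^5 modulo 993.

(608)^2 ≡ 268 (mod 993)
(268)^5 ≡ 757 (mod 993)

757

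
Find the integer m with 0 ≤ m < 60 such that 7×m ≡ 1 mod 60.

43

Run the extended Euclidean algorithm:
60 = 8×7 + 4
7 = 1×4 + 3
4 = 1×3 + 1
3 = 3×1 + 0
gcd(7, 60) = 1, so the inverse exists.
Back-substitute for 1:
1 = 1×4 − 1×3
  = −1×7 + 2×4
  = 2×60 − 17×7
So 7⁻¹ ≡ −17 ≡ 43 (mod 60).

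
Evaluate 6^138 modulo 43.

1

138 in binary is 10001010, i.e. 138 = 128 + 8 + 2.
6^1 ≡ 6 (mod 43)
6^2 ≡ 6^2 = 36 (mod 43)
6^4 ≡ 36^2 = 1296 ≡ 6 (mod 43)
6^8 ≡ 6^2 = 36 (mod 43)
6^16 ≡ 36^2 = 1296 ≡ 6 (mod 43)
6^32 ≡ 6^2 = 36 (mod 43)
6^64 ≡ 36^2 = 1296 ≡ 6 (mod 43)
6^128 ≡ 6^2 = 36 (mod 43)
6^138 = 6^128 × 6^8 × 6^2 ≡ 36 × 36 × 36 (mod 43).
Accumulate the product:
36 × 36 = 1296 ≡ 6
6 × 36 = 216 ≡ 1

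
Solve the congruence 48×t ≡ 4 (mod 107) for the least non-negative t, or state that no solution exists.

9

gcd(48, 107) = 1, so a unique solution mod 107 exists.
48⁻¹ ≡ 29 (mod 107).
t ≡ 29×4 ≡ 9 (mod 107).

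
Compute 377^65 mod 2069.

230

By square-and-multiply:
65 in binary is 1000001, i.e. 65 = 64 + 1.
377^1 ≡ 377 (mod 2069)
377^2 ≡ 377^2 = 142129 ≡ 1437 (mod 2069)
377^4 ≡ 1437^2 = 2064969 ≡ 107 (mod 2069)
377^8 ≡ 107^2 = 11449 ≡ 1104 (mod 2069)
377^16 ≡ 1104^2 = 1218816 ≡ 175 (mod 2069)
377^32 ≡ 175^2 = 30625 ≡ 1659 (mod 2069)
377^64 ≡ 1659^2 = 2752281 ≡ 511 (mod 2069)
377^65 = 377^64 × 377^1 ≡ 511 × 377 (mod 2069).
511 × 377 = 192647 ≡ 230 (mod 2069).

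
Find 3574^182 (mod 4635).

182 in binary is 10110110, i.e. 182 = 128 + 32 + 16 + 4 + 2.
3574^1 ≡ 3574 (mod 4635)
3574^2 ≡ 3574^2 = 12773476 ≡ 4051 (mod 4635)
3574^4 ≡ 4051^2 = 16410601 ≡ 2701 (mod 4635)
3574^8 ≡ 2701^2 = 7295401 ≡ 4546 (mod 4635)
3574^16 ≡ 4546^2 = 20666116 ≡ 3286 (mod 4635)
3574^32 ≡ 3286^2 = 10797796 ≡ 2881 (mod 4635)
3574^64 ≡ 2881^2 = 8300161 ≡ 3511 (mod 4635)
3574^128 ≡ 3511^2 = 12327121 ≡ 2656 (mod 4635)
3574^182 = 3574^128 × 3574^32 × 3574^16 × 3574^4 × 3574^2 ≡ 2656 × 2881 × 3286 × 2701 × 4051 (mod 4635).
Accumulate the product:
2656 × 2881 = 7651936 ≡ 4186
4186 × 3286 = 13755196 ≡ 3151
3151 × 2701 = 8510851 ≡ 991
991 × 4051 = 4014541 ≡ 631

631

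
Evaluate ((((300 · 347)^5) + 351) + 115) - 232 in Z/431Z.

330

300 · 347 = 104100 ≡ 229 (mod 431)
(229)^5 ≡ 96 (mod 431)
96 + 351 = 447 ≡ 16 (mod 431)
16 + 115 = 131
131 - 232 = -101 ≡ 330 (mod 431)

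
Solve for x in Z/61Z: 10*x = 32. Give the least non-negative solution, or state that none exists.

gcd(10, 61) = 1, so a unique solution mod 61 exists.
10⁻¹ ≡ 55 (mod 61).
x ≡ 55*32 ≡ 52 (mod 61).

52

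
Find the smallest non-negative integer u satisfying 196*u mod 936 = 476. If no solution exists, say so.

203

gcd(196, 936) = 4, and 4 | 476, so solutions exist.
Divide through by 4: 49*u ≡ 119 (mod 234).
49⁻¹ ≡ 43 (mod 234).
u ≡ 43*119 ≡ 203 (mod 234).
The smallest non-negative solution is u = 203.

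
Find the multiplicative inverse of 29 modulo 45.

14

Run the extended Euclidean algorithm:
45 = 1*29 + 16
29 = 1*16 + 13
16 = 1*13 + 3
13 = 4*3 + 1
3 = 3*1 + 0
gcd(29, 45) = 1, so the inverse exists.
Back-substitute for 1:
1 = 1*13 − 4*3
  = −4*16 + 5*13
  = 5*29 − 9*16
  = −9*45 + 14*29
So 29⁻¹ ≡ 14 (mod 45).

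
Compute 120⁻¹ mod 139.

117

By the extended Euclidean algorithm:
139 = 1·120 + 19
120 = 6·19 + 6
19 = 3·6 + 1
6 = 6·1 + 0
gcd(120, 139) = 1, so the inverse exists.
Bézout: 1 = 19·139 − 22·120.
So 120⁻¹ ≡ −22 ≡ 117 (mod 139).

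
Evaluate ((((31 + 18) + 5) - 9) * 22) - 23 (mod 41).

24

31 + 18 = 49 ≡ 8 (mod 41)
8 + 5 = 13
13 - 9 = 4
4 * 22 = 88 ≡ 6 (mod 41)
6 - 23 = -17 ≡ 24 (mod 41)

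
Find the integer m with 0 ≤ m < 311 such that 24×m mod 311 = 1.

13

311 = 12*24 + 23
24 = 1*23 + 1
23 = 23*1 + 0
gcd(24, 311) = 1, so the inverse exists.
Back-substitute for 1:
1 = 1*24 − 1*23
  = −1*311 + 13*24
So 24⁻¹ ≡ 13 (mod 311).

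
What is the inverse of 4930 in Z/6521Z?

5898

Apply the Euclidean algorithm and back-substitute:
6521 = 1×4930 + 1591
4930 = 3×1591 + 157
1591 = 10×157 + 21
157 = 7×21 + 10
21 = 2×10 + 1
10 = 10×1 + 0
gcd(4930, 6521) = 1, so the inverse exists.
Back-substitute for 1:
1 = 1×21 − 2×10
  = −2×157 + 15×21
  = 15×1591 − 152×157
  = −152×4930 + 471×1591
  = 471×6521 − 623×4930
So 4930⁻¹ ≡ −623 ≡ 5898 (mod 6521).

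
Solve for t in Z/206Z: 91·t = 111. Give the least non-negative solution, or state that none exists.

gcd(91, 206) = 1, so a unique solution mod 206 exists.
91⁻¹ ≡ 163 (mod 206).
t ≡ 163·111 ≡ 171 (mod 206).

171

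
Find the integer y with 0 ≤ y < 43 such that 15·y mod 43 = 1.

23

By the extended Euclidean algorithm:
43 = 2×15 + 13
15 = 1×13 + 2
13 = 6×2 + 1
2 = 2×1 + 0
gcd(15, 43) = 1, so the inverse exists.
Bézout: 1 = 7×43 − 20×15.
So 15⁻¹ ≡ −20 ≡ 23 (mod 43).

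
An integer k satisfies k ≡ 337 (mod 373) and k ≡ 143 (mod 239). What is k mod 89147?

38383

373⁻¹ mod 239: 373*66 ≡ 1 (mod 239), so 373⁻¹ ≡ 66.
k = 337 + 373*((143 − 337)*66 mod 239) = 337 + 373*102 = 38383.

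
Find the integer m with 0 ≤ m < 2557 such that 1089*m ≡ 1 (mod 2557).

2557 = 2*1089 + 379
1089 = 2*379 + 331
379 = 1*331 + 48
331 = 6*48 + 43
48 = 1*43 + 5
43 = 8*5 + 3
5 = 1*3 + 2
3 = 1*2 + 1
2 = 2*1 + 0
gcd(1089, 2557) = 1, so the inverse exists.
Bézout: 1 = −431*2557 + 1012*1089.
So 1089⁻¹ ≡ 1012 (mod 2557).

1012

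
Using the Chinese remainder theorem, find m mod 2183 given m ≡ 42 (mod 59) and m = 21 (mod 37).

59⁻¹ mod 37: 59*32 ≡ 1 (mod 37), so 59⁻¹ ≡ 32.
m = 42 + 59*((21 − 42)*32 mod 37) = 42 + 59*31 = 1871.
Check: 1871 mod 59 = 42, 1871 mod 37 = 21. ✓

1871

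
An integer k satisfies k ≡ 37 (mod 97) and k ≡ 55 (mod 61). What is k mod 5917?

97⁻¹ mod 61: 97*39 ≡ 1 (mod 61), so 97⁻¹ ≡ 39.
k = 37 + 97*((55 − 37)*39 mod 61) = 37 + 97*31 = 3044.

3044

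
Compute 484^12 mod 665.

12 in binary is 1100, i.e. 12 = 8 + 4.
484^1 ≡ 484 (mod 665)
484^2 ≡ 484^2 = 234256 ≡ 176 (mod 665)
484^4 ≡ 176^2 = 30976 ≡ 386 (mod 665)
484^8 ≡ 386^2 = 148996 ≡ 36 (mod 665)
484^12 = 484^8 · 484^4 ≡ 36 · 386 (mod 665).
36 · 386 = 13896 ≡ 596 (mod 665).

596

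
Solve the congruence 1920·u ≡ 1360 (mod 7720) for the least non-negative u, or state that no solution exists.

gcd(1920, 7720) = 40, and 40 | 1360, so solutions exist.
Divide through by 40: 48·u mod 193 = 34.
48⁻¹ ≡ 189 (mod 193).
u ≡ 189·34 ≡ 57 (mod 193).
The smallest non-negative solution is u = 57.

57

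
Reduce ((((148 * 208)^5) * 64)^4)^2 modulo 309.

196

148 * 208 = 30784 ≡ 193 (mod 309)
(193)^5 ≡ 22 (mod 309)
22 * 64 = 1408 ≡ 172 (mod 309)
(172)^4 ≡ 220 (mod 309)
(220)^2 ≡ 196 (mod 309)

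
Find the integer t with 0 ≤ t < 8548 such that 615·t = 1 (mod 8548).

8548 = 13*615 + 553
615 = 1*553 + 62
553 = 8*62 + 57
62 = 1*57 + 5
57 = 11*5 + 2
5 = 2*2 + 1
2 = 2*1 + 0
gcd(615, 8548) = 1, so the inverse exists.
Back-substitute for 1:
1 = 1*5 − 2*2
  = −2*57 + 23*5
  = 23*62 − 25*57
  = −25*553 + 223*62
  = 223*615 − 248*553
  = −248*8548 + 3447*615
So 615⁻¹ ≡ 3447 (mod 8548).

3447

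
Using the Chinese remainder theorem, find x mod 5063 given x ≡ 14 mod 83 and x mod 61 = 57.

83⁻¹ mod 61: 83*25 ≡ 1 (mod 61), so 83⁻¹ ≡ 25.
x = 14 + 83*((57 − 14)*25 mod 61) = 14 + 83*38 = 3168.

3168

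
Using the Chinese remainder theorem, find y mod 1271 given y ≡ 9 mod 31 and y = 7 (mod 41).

1032

31⁻¹ mod 41: 31×4 ≡ 1 (mod 41), so 31⁻¹ ≡ 4.
y = 9 + 31×((7 − 9)×4 mod 41) = 9 + 31×33 = 1032.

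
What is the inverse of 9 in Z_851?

662

By the extended Euclidean algorithm:
851 = 94·9 + 5
9 = 1·5 + 4
5 = 1·4 + 1
4 = 4·1 + 0
gcd(9, 851) = 1, so the inverse exists.
Back-substitute for 1:
1 = 1·5 − 1·4
  = −1·9 + 2·5
  = 2·851 − 189·9
So 9⁻¹ ≡ −189 ≡ 662 (mod 851).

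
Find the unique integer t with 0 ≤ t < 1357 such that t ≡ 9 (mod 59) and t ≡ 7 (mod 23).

835

59⁻¹ mod 23: 59·16 ≡ 1 (mod 23), so 59⁻¹ ≡ 16.
t = 9 + 59·((7 − 9)·16 mod 23) = 9 + 59·14 = 835.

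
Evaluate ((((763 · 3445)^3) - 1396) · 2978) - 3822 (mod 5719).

763 · 3445 = 2628535 ≡ 3514 (mod 5719)
(3514)^3 ≡ 3647 (mod 5719)
3647 - 1396 = 2251
2251 · 2978 = 6703478 ≡ 810 (mod 5719)
810 - 3822 = -3012 ≡ 2707 (mod 5719)

2707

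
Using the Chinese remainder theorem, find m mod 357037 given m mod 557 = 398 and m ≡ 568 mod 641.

194791

557⁻¹ mod 641: 557·496 ≡ 1 (mod 641), so 557⁻¹ ≡ 496.
m = 398 + 557·((568 − 398)·496 mod 641) = 398 + 557·349 = 194791.
Check: 194791 mod 557 = 398, 194791 mod 641 = 568. ✓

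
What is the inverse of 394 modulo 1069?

Apply the Euclidean algorithm and back-substitute:
1069 = 2×394 + 281
394 = 1×281 + 113
281 = 2×113 + 55
113 = 2×55 + 3
55 = 18×3 + 1
3 = 3×1 + 0
gcd(394, 1069) = 1, so the inverse exists.
Back-substitute for 1:
1 = 1×55 − 18×3
  = −18×113 + 37×55
  = 37×281 − 92×113
  = −92×394 + 129×281
  = 129×1069 − 350×394
So 394⁻¹ ≡ −350 ≡ 719 (mod 1069).

719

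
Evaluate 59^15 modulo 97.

Compute successive squares:
15 in binary is 1111, i.e. 15 = 8 + 4 + 2 + 1.
59^1 ≡ 59 (mod 97)
59^2 ≡ 59^2 = 3481 ≡ 86 (mod 97)
59^4 ≡ 86^2 = 7396 ≡ 24 (mod 97)
59^8 ≡ 24^2 = 576 ≡ 91 (mod 97)
59^15 = 59^8 · 59^4 · 59^2 · 59^1 ≡ 91 · 24 · 86 · 59 (mod 97).
Accumulate the product:
91 · 24 = 2184 ≡ 50
50 · 86 = 4300 ≡ 32
32 · 59 = 1888 ≡ 45

45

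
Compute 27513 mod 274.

113

27513 = 100×274 + 113, so 27513 ≡ 113 (mod 274).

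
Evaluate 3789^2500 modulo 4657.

4434

2500 in binary is 100111000100, i.e. 2500 = 2048 + 256 + 128 + 64 + 4.
3789^1 ≡ 3789 (mod 4657)
3789^2 ≡ 3789^2 = 14356521 ≡ 3647 (mod 4657)
3789^4 ≡ 3647^2 = 13300609 ≡ 217 (mod 4657)
3789^8 ≡ 217^2 = 47089 ≡ 519 (mod 4657)
3789^16 ≡ 519^2 = 269361 ≡ 3912 (mod 4657)
3789^32 ≡ 3912^2 = 15303744 ≡ 842 (mod 4657)
3789^64 ≡ 842^2 = 708964 ≡ 1100 (mod 4657)
3789^128 ≡ 1100^2 = 1210000 ≡ 3837 (mod 4657)
3789^256 ≡ 3837^2 = 14722569 ≡ 1792 (mod 4657)
3789^512 ≡ 1792^2 = 3211264 ≡ 2591 (mod 4657)
3789^1024 ≡ 2591^2 = 6713281 ≡ 2544 (mod 4657)
3789^2048 ≡ 2544^2 = 6471936 ≡ 3363 (mod 4657)
3789^2500 = 3789^2048 * 3789^256 * 3789^128 * 3789^64 * 3789^4 ≡ 3363 * 1792 * 3837 * 1100 * 217 (mod 4657).
Accumulate the product:
3363 * 1792 = 6026496 ≡ 338
338 * 3837 = 1296906 ≡ 2260
2260 * 1100 = 2486000 ≡ 3819
3819 * 217 = 828723 ≡ 4434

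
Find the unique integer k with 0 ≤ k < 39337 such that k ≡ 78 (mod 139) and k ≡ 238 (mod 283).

30519

139⁻¹ mod 283: 139×226 ≡ 1 (mod 283), so 139⁻¹ ≡ 226.
k = 78 + 139×((238 − 78)×226 mod 283) = 78 + 139×219 = 30519.
Check: 30519 mod 139 = 78, 30519 mod 283 = 238. ✓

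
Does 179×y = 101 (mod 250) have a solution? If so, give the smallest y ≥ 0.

gcd(179, 250) = 1, so a unique solution mod 250 exists.
179⁻¹ ≡ 169 (mod 250).
y ≡ 169×101 ≡ 69 (mod 250).

69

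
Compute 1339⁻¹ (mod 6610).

6610 = 4×1339 + 1254
1339 = 1×1254 + 85
1254 = 14×85 + 64
85 = 1×64 + 21
64 = 3×21 + 1
21 = 21×1 + 0
gcd(1339, 6610) = 1, so the inverse exists.
Back-substitute for 1:
1 = 1×64 − 3×21
  = −3×85 + 4×64
  = 4×1254 − 59×85
  = −59×1339 + 63×1254
  = 63×6610 − 311×1339
So 1339⁻¹ ≡ −311 ≡ 6299 (mod 6610).

6299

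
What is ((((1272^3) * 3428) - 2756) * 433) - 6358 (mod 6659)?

6001

(1272)^3 ≡ 5154 (mod 6659)
5154 * 3428 = 17667912 ≡ 1585 (mod 6659)
1585 - 2756 = -1171 ≡ 5488 (mod 6659)
5488 * 433 = 2376304 ≡ 5700 (mod 6659)
5700 - 6358 = -658 ≡ 6001 (mod 6659)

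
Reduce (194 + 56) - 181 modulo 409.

194 + 56 = 250
250 - 181 = 69

69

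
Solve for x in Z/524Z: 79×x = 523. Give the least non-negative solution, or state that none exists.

gcd(79, 524) = 1, so a unique solution mod 524 exists.
79⁻¹ ≡ 199 (mod 524).
x ≡ 199×523 ≡ 325 (mod 524).

325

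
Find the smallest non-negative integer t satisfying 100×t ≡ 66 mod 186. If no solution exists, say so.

36

gcd(100, 186) = 2, and 2 | 66, so solutions exist.
Divide through by 2: 50×t = 33 (mod 93).
50⁻¹ ≡ 80 (mod 93).
t ≡ 80×33 ≡ 36 (mod 93).
The smallest non-negative solution is t = 36.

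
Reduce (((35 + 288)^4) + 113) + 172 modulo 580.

35 + 288 = 323
(323)^4 ≡ 401 (mod 580)
401 + 113 = 514
514 + 172 = 686 ≡ 106 (mod 580)

106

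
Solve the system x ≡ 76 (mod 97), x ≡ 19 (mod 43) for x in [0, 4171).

97⁻¹ mod 43: 97*4 ≡ 1 (mod 43), so 97⁻¹ ≡ 4.
x = 76 + 97*((19 − 76)*4 mod 43) = 76 + 97*30 = 2986.
Check: 2986 mod 97 = 76, 2986 mod 43 = 19. ✓

2986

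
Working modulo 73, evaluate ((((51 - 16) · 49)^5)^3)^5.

9

51 - 16 = 35
35 · 49 = 1715 ≡ 36 (mod 73)
(36)^5 ≡ 57 (mod 73)
(57)^3 ≡ 65 (mod 73)
(65)^5 ≡ 9 (mod 73)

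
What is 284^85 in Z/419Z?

By square-and-multiply:
284^1 ≡ 284 (mod 419)
284^2 ≡ 284^2 = 80656 ≡ 208 (mod 419)
284^4 ≡ 208^2 = 43264 ≡ 107 (mod 419)
284^8 ≡ 107^2 = 11449 ≡ 136 (mod 419)
284^16 ≡ 136^2 = 18496 ≡ 60 (mod 419)
284^32 ≡ 60^2 = 3600 ≡ 248 (mod 419)
284^64 ≡ 248^2 = 61504 ≡ 330 (mod 419)
284^85 = 284^64 · 284^16 · 284^4 · 284^1 ≡ 330 · 60 · 107 · 284 (mod 419).
Accumulate the product:
330 · 60 = 19800 ≡ 107
107 · 107 = 11449 ≡ 136
136 · 284 = 38624 ≡ 76

76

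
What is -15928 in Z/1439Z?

1340

-15928 = -12·1439 + 1340, so -15928 ≡ 1340 (mod 1439).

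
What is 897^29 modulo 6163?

By square-and-multiply:
897^1 ≡ 897 (mod 6163)
897^2 ≡ 897^2 = 804609 ≡ 3419 (mod 6163)
897^4 ≡ 3419^2 = 11689561 ≡ 4513 (mod 6163)
897^8 ≡ 4513^2 = 20367169 ≡ 4617 (mod 6163)
897^16 ≡ 4617^2 = 21316689 ≡ 5035 (mod 6163)
897^29 = 897^16 × 897^8 × 897^4 × 897^1 ≡ 5035 × 4617 × 4513 × 897 (mod 6163).
Accumulate the product:
5035 × 4617 = 23246595 ≡ 5922
5922 × 4513 = 26725986 ≡ 3218
3218 × 897 = 2886546 ≡ 2262

2262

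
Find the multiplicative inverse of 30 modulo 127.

72

Run the extended Euclidean algorithm:
127 = 4×30 + 7
30 = 4×7 + 2
7 = 3×2 + 1
2 = 2×1 + 0
gcd(30, 127) = 1, so the inverse exists.
Back-substitute for 1:
1 = 1×7 − 3×2
  = −3×30 + 13×7
  = 13×127 − 55×30
So 30⁻¹ ≡ −55 ≡ 72 (mod 127).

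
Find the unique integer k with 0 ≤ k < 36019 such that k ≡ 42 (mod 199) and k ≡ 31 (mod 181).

21932

199⁻¹ mod 181: 199*171 ≡ 1 (mod 181), so 199⁻¹ ≡ 171.
k = 42 + 199*((31 − 42)*171 mod 181) = 42 + 199*110 = 21932.
Check: 21932 mod 199 = 42, 21932 mod 181 = 31. ✓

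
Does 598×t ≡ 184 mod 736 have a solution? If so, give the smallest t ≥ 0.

4

gcd(598, 736) = 46, and 46 | 184, so solutions exist.
Divide through by 46: 13×t mod 16 = 4.
13⁻¹ ≡ 5 (mod 16).
t ≡ 5×4 ≡ 4 (mod 16).
The smallest non-negative solution is t = 4.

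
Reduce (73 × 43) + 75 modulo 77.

73 × 43 = 3139 ≡ 59 (mod 77)
59 + 75 = 134 ≡ 57 (mod 77)

57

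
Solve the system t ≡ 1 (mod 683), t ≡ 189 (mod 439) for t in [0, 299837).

683⁻¹ mod 439: 683*9 ≡ 1 (mod 439), so 683⁻¹ ≡ 9.
t = 1 + 683*((189 − 1)*9 mod 439) = 1 + 683*375 = 256126.
Check: 256126 mod 683 = 1, 256126 mod 439 = 189. ✓

256126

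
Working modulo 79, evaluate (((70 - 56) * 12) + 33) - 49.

73

70 - 56 = 14
14 * 12 = 168 ≡ 10 (mod 79)
10 + 33 = 43
43 - 49 = -6 ≡ 73 (mod 79)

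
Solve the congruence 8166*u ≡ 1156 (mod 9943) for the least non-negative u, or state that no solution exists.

8426

gcd(8166, 9943) = 1, so a unique solution mod 9943 exists.
8166⁻¹ ≡ 3637 (mod 9943).
u ≡ 3637*1156 ≡ 8426 (mod 9943).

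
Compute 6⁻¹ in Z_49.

41

49 = 8*6 + 1
6 = 6*1 + 0
gcd(6, 49) = 1, so the inverse exists.
Bézout: 1 = 1*49 − 8*6.
So 6⁻¹ ≡ −8 ≡ 41 (mod 49).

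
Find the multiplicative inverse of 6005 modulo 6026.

5739

6026 = 1*6005 + 21
6005 = 285*21 + 20
21 = 1*20 + 1
20 = 20*1 + 0
gcd(6005, 6026) = 1, so the inverse exists.
Back-substitute for 1:
1 = 1*21 − 1*20
  = −1*6005 + 286*21
  = 286*6026 − 287*6005
So 6005⁻¹ ≡ −287 ≡ 5739 (mod 6026).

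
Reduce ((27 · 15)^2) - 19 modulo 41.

6

27 · 15 = 405 ≡ 36 (mod 41)
(36)^2 ≡ 25 (mod 41)
25 - 19 = 6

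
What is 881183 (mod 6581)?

5910

881183 = 133×6581 + 5910, so 881183 ≡ 5910 (mod 6581).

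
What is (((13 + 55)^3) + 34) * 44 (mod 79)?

13 + 55 = 68
(68)^3 ≡ 12 (mod 79)
12 + 34 = 46
46 * 44 = 2024 ≡ 49 (mod 79)

49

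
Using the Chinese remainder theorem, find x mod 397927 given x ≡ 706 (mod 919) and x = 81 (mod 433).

919⁻¹ mod 433: 919·384 ≡ 1 (mod 433), so 919⁻¹ ≡ 384.
x = 706 + 919·((81 − 706)·384 mod 433) = 706 + 919·315 = 290191.

290191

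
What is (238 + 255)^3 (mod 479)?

349

238 + 255 = 493 ≡ 14 (mod 479)
(14)^3 ≡ 349 (mod 479)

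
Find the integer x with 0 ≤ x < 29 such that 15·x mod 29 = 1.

2

Apply the Euclidean algorithm and back-substitute:
29 = 1×15 + 14
15 = 1×14 + 1
14 = 14×1 + 0
gcd(15, 29) = 1, so the inverse exists.
Back-substitute for 1:
1 = 1×15 − 1×14
  = −1×29 + 2×15
So 15⁻¹ ≡ 2 (mod 29).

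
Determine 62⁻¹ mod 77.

41

77 = 1·62 + 15
62 = 4·15 + 2
15 = 7·2 + 1
2 = 2·1 + 0
gcd(62, 77) = 1, so the inverse exists.
Back-substitute for 1:
1 = 1·15 − 7·2
  = −7·62 + 29·15
  = 29·77 − 36·62
So 62⁻¹ ≡ −36 ≡ 41 (mod 77).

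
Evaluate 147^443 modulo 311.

79

443 in binary is 110111011, i.e. 443 = 256 + 128 + 32 + 16 + 8 + 2 + 1.
147^1 ≡ 147 (mod 311)
147^2 ≡ 147^2 = 21609 ≡ 150 (mod 311)
147^4 ≡ 150^2 = 22500 ≡ 108 (mod 311)
147^8 ≡ 108^2 = 11664 ≡ 157 (mod 311)
147^16 ≡ 157^2 = 24649 ≡ 80 (mod 311)
147^32 ≡ 80^2 = 6400 ≡ 180 (mod 311)
147^64 ≡ 180^2 = 32400 ≡ 56 (mod 311)
147^128 ≡ 56^2 = 3136 ≡ 26 (mod 311)
147^256 ≡ 26^2 = 676 ≡ 54 (mod 311)
147^443 = 147^256 × 147^128 × 147^32 × 147^16 × 147^8 × 147^2 × 147^1 ≡ 54 × 26 × 180 × 80 × 157 × 150 × 147 (mod 311).
Accumulate the product:
54 × 26 = 1404 ≡ 160
160 × 180 = 28800 ≡ 188
188 × 80 = 15040 ≡ 112
112 × 157 = 17584 ≡ 168
168 × 150 = 25200 ≡ 9
9 × 147 = 1323 ≡ 79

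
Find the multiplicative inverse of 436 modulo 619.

115

619 = 1·436 + 183
436 = 2·183 + 70
183 = 2·70 + 43
70 = 1·43 + 27
43 = 1·27 + 16
27 = 1·16 + 11
16 = 1·11 + 5
11 = 2·5 + 1
5 = 5·1 + 0
gcd(436, 619) = 1, so the inverse exists.
Back-substitute for 1:
1 = 1·11 − 2·5
  = −2·16 + 3·11
  = 3·27 − 5·16
  = −5·43 + 8·27
  = 8·70 − 13·43
  = −13·183 + 34·70
  = 34·436 − 81·183
  = −81·619 + 115·436
So 436⁻¹ ≡ 115 (mod 619).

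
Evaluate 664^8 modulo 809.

89

Compute successive squares:
664^1 ≡ 664 (mod 809)
664^2 ≡ 664^2 = 440896 ≡ 800 (mod 809)
664^4 ≡ 800^2 = 640000 ≡ 81 (mod 809)
664^8 ≡ 81^2 = 6561 ≡ 89 (mod 809)
So 664^8 ≡ 89 (mod 809).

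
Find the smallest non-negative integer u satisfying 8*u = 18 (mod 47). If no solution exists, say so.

14

gcd(8, 47) = 1, so a unique solution mod 47 exists.
8⁻¹ ≡ 6 (mod 47).
u ≡ 6*18 ≡ 14 (mod 47).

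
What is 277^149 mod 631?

152

Using repeated squaring:
149 in binary is 10010101, i.e. 149 = 128 + 16 + 4 + 1.
277^1 ≡ 277 (mod 631)
277^2 ≡ 277^2 = 76729 ≡ 378 (mod 631)
277^4 ≡ 378^2 = 142884 ≡ 278 (mod 631)
277^8 ≡ 278^2 = 77284 ≡ 302 (mod 631)
277^16 ≡ 302^2 = 91204 ≡ 340 (mod 631)
277^32 ≡ 340^2 = 115600 ≡ 127 (mod 631)
277^64 ≡ 127^2 = 16129 ≡ 354 (mod 631)
277^128 ≡ 354^2 = 125316 ≡ 378 (mod 631)
277^149 = 277^128 * 277^16 * 277^4 * 277^1 ≡ 378 * 340 * 278 * 277 (mod 631).
Accumulate the product:
378 * 340 = 128520 ≡ 427
427 * 278 = 118706 ≡ 78
78 * 277 = 21606 ≡ 152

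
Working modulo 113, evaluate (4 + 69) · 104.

4 + 69 = 73
73 · 104 = 7592 ≡ 21 (mod 113)

21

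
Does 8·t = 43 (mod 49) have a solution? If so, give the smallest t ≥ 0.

36

gcd(8, 49) = 1, so a unique solution mod 49 exists.
8⁻¹ ≡ 43 (mod 49).
t ≡ 43·43 ≡ 36 (mod 49).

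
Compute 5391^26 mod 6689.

3282

5391^1 ≡ 5391 (mod 6689)
5391^2 ≡ 5391^2 = 29062881 ≡ 5865 (mod 6689)
5391^4 ≡ 5865^2 = 34398225 ≡ 3387 (mod 6689)
5391^8 ≡ 3387^2 = 11471769 ≡ 134 (mod 6689)
5391^16 ≡ 134^2 = 17956 ≡ 4578 (mod 6689)
5391^26 = 5391^16 × 5391^8 × 5391^2 ≡ 4578 × 134 × 5865 (mod 6689).
Accumulate the product:
4578 × 134 = 613452 ≡ 4753
4753 × 5865 = 27876345 ≡ 3282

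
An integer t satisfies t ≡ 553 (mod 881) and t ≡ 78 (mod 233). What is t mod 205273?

49008

881⁻¹ mod 233: 881·201 ≡ 1 (mod 233), so 881⁻¹ ≡ 201.
t = 553 + 881·((78 − 553)·201 mod 233) = 553 + 881·55 = 49008.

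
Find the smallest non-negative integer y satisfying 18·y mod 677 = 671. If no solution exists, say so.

gcd(18, 677) = 1, so a unique solution mod 677 exists.
18⁻¹ ≡ 489 (mod 677).
y ≡ 489·671 ≡ 451 (mod 677).

451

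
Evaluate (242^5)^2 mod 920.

(242)^5 ≡ 432 (mod 920)
(432)^2 ≡ 784 (mod 920)

784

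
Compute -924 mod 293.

248

-924 = -4×293 + 248, so -924 ≡ 248 (mod 293).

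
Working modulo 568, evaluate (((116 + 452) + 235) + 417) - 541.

116 + 452 = 568 ≡ 0 (mod 568)
0 + 235 = 235
235 + 417 = 652 ≡ 84 (mod 568)
84 - 541 = -457 ≡ 111 (mod 568)

111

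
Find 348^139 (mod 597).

139 in binary is 10001011, i.e. 139 = 128 + 8 + 2 + 1.
348^1 ≡ 348 (mod 597)
348^2 ≡ 348^2 = 121104 ≡ 510 (mod 597)
348^4 ≡ 510^2 = 260100 ≡ 405 (mod 597)
348^8 ≡ 405^2 = 164025 ≡ 447 (mod 597)
348^16 ≡ 447^2 = 199809 ≡ 411 (mod 597)
348^32 ≡ 411^2 = 168921 ≡ 567 (mod 597)
348^64 ≡ 567^2 = 321489 ≡ 303 (mod 597)
348^128 ≡ 303^2 = 91809 ≡ 468 (mod 597)
348^139 = 348^128 · 348^8 · 348^2 · 348^1 ≡ 468 · 447 · 510 · 348 (mod 597).
Accumulate the product:
468 · 447 = 209196 ≡ 246
246 · 510 = 125460 ≡ 90
90 · 348 = 31320 ≡ 276

276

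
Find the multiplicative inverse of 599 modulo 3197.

2738

3197 = 5×599 + 202
599 = 2×202 + 195
202 = 1×195 + 7
195 = 27×7 + 6
7 = 1×6 + 1
6 = 6×1 + 0
gcd(599, 3197) = 1, so the inverse exists.
Bézout: 1 = 86×3197 − 459×599.
So 599⁻¹ ≡ −459 ≡ 2738 (mod 3197).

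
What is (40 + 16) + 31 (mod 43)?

1

40 + 16 = 56 ≡ 13 (mod 43)
13 + 31 = 44 ≡ 1 (mod 43)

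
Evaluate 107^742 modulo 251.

By square-and-multiply:
107^1 ≡ 107 (mod 251)
107^2 ≡ 107^2 = 11449 ≡ 154 (mod 251)
107^4 ≡ 154^2 = 23716 ≡ 122 (mod 251)
107^8 ≡ 122^2 = 14884 ≡ 75 (mod 251)
107^16 ≡ 75^2 = 5625 ≡ 103 (mod 251)
107^32 ≡ 103^2 = 10609 ≡ 67 (mod 251)
107^64 ≡ 67^2 = 4489 ≡ 222 (mod 251)
107^128 ≡ 222^2 = 49284 ≡ 88 (mod 251)
107^256 ≡ 88^2 = 7744 ≡ 214 (mod 251)
107^512 ≡ 214^2 = 45796 ≡ 114 (mod 251)
107^742 = 107^512 * 107^128 * 107^64 * 107^32 * 107^4 * 107^2 ≡ 114 * 88 * 222 * 67 * 122 * 154 (mod 251).
Accumulate the product:
114 * 88 = 10032 ≡ 243
243 * 222 = 53946 ≡ 232
232 * 67 = 15544 ≡ 233
233 * 122 = 28426 ≡ 63
63 * 154 = 9702 ≡ 164

164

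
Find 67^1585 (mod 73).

67

1585 in binary is 11000110001, i.e. 1585 = 1024 + 512 + 32 + 16 + 1.
67^1 ≡ 67 (mod 73)
67^2 ≡ 67^2 = 4489 ≡ 36 (mod 73)
67^4 ≡ 36^2 = 1296 ≡ 55 (mod 73)
67^8 ≡ 55^2 = 3025 ≡ 32 (mod 73)
67^16 ≡ 32^2 = 1024 ≡ 2 (mod 73)
67^32 ≡ 2^2 = 4 (mod 73)
67^64 ≡ 4^2 = 16 (mod 73)
67^128 ≡ 16^2 = 256 ≡ 37 (mod 73)
67^256 ≡ 37^2 = 1369 ≡ 55 (mod 73)
67^512 ≡ 55^2 = 3025 ≡ 32 (mod 73)
67^1024 ≡ 32^2 = 1024 ≡ 2 (mod 73)
67^1585 = 67^1024 * 67^512 * 67^32 * 67^16 * 67^1 ≡ 2 * 32 * 4 * 2 * 67 (mod 73).
Accumulate the product:
2 * 32 = 64
64 * 4 = 256 ≡ 37
37 * 2 = 74 ≡ 1
1 * 67 = 67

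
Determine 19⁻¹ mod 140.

Run the extended Euclidean algorithm:
140 = 7·19 + 7
19 = 2·7 + 5
7 = 1·5 + 2
5 = 2·2 + 1
2 = 2·1 + 0
gcd(19, 140) = 1, so the inverse exists.
Bézout: 1 = −8·140 + 59·19.
So 19⁻¹ ≡ 59 (mod 140).

59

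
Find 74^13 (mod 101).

72

74^1 ≡ 74 (mod 101)
74^2 ≡ 74^2 = 5476 ≡ 22 (mod 101)
74^4 ≡ 22^2 = 484 ≡ 80 (mod 101)
74^8 ≡ 80^2 = 6400 ≡ 37 (mod 101)
74^13 = 74^8 * 74^4 * 74^1 ≡ 37 * 80 * 74 (mod 101).
Accumulate the product:
37 * 80 = 2960 ≡ 31
31 * 74 = 2294 ≡ 72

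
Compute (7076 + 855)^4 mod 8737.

4378

7076 + 855 = 7931
(7931)^4 ≡ 4378 (mod 8737)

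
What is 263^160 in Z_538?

99

By square-and-multiply:
263^1 ≡ 263 (mod 538)
263^2 ≡ 263^2 = 69169 ≡ 305 (mod 538)
263^4 ≡ 305^2 = 93025 ≡ 489 (mod 538)
263^8 ≡ 489^2 = 239121 ≡ 249 (mod 538)
263^16 ≡ 249^2 = 62001 ≡ 131 (mod 538)
263^32 ≡ 131^2 = 17161 ≡ 483 (mod 538)
263^64 ≡ 483^2 = 233289 ≡ 335 (mod 538)
263^128 ≡ 335^2 = 112225 ≡ 321 (mod 538)
263^160 = 263^128 * 263^32 ≡ 321 * 483 (mod 538).
321 * 483 = 155043 ≡ 99 (mod 538).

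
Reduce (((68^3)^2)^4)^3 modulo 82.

42

(68)^3 ≡ 44 (mod 82)
(44)^2 ≡ 50 (mod 82)
(50)^4 ≡ 42 (mod 82)
(42)^3 ≡ 42 (mod 82)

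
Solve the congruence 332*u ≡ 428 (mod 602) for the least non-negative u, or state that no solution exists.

gcd(332, 602) = 2, and 2 | 428, so solutions exist.
Divide through by 2: 166*u = 214 (mod 301).
166⁻¹ ≡ 136 (mod 301).
u ≡ 136*214 ≡ 208 (mod 301).
The smallest non-negative solution is u = 208.

208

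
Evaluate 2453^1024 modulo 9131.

8840

Compute successive squares:
2453^1 ≡ 2453 (mod 9131)
2453^2 ≡ 2453^2 = 6017209 ≡ 9011 (mod 9131)
2453^4 ≡ 9011^2 = 81198121 ≡ 5269 (mod 9131)
2453^8 ≡ 5269^2 = 27762361 ≡ 4121 (mod 9131)
2453^16 ≡ 4121^2 = 16982641 ≡ 8112 (mod 9131)
2453^32 ≡ 8112^2 = 65804544 ≡ 6558 (mod 9131)
2453^64 ≡ 6558^2 = 43007364 ≡ 354 (mod 9131)
2453^128 ≡ 354^2 = 125316 ≡ 6613 (mod 9131)
2453^256 ≡ 6613^2 = 43731769 ≡ 3410 (mod 9131)
2453^512 ≡ 3410^2 = 11628100 ≡ 4337 (mod 9131)
2453^1024 ≡ 4337^2 = 18809569 ≡ 8840 (mod 9131)
So 2453^1024 ≡ 8840 (mod 9131).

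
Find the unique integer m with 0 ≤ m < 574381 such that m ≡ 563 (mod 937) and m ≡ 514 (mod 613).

342568

937⁻¹ mod 613: 937·543 ≡ 1 (mod 613), so 937⁻¹ ≡ 543.
m = 563 + 937·((514 − 563)·543 mod 613) = 563 + 937·365 = 342568.
Check: 342568 mod 937 = 563, 342568 mod 613 = 514. ✓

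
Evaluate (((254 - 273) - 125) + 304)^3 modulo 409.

274

254 - 273 = -19 ≡ 390 (mod 409)
390 - 125 = 265
265 + 304 = 569 ≡ 160 (mod 409)
(160)^3 ≡ 274 (mod 409)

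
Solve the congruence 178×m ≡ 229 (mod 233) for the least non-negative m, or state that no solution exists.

178

gcd(178, 233) = 1, so a unique solution mod 233 exists.
178⁻¹ ≡ 72 (mod 233).
m ≡ 72×229 ≡ 178 (mod 233).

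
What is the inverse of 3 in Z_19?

19 = 6·3 + 1
3 = 3·1 + 0
gcd(3, 19) = 1, so the inverse exists.
Bézout: 1 = 1·19 − 6·3.
So 3⁻¹ ≡ −6 ≡ 13 (mod 19).

13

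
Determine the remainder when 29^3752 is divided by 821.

229

By square-and-multiply:
3752 in binary is 111010101000, i.e. 3752 = 2048 + 1024 + 512 + 128 + 32 + 8.
29^1 ≡ 29 (mod 821)
29^2 ≡ 29^2 = 841 ≡ 20 (mod 821)
29^4 ≡ 20^2 = 400 (mod 821)
29^8 ≡ 400^2 = 160000 ≡ 726 (mod 821)
29^16 ≡ 726^2 = 527076 ≡ 815 (mod 821)
29^32 ≡ 815^2 = 664225 ≡ 36 (mod 821)
29^64 ≡ 36^2 = 1296 ≡ 475 (mod 821)
29^128 ≡ 475^2 = 225625 ≡ 671 (mod 821)
29^256 ≡ 671^2 = 450241 ≡ 333 (mod 821)
29^512 ≡ 333^2 = 110889 ≡ 54 (mod 821)
29^1024 ≡ 54^2 = 2916 ≡ 453 (mod 821)
29^2048 ≡ 453^2 = 205209 ≡ 780 (mod 821)
29^3752 = 29^2048 × 29^1024 × 29^512 × 29^128 × 29^32 × 29^8 ≡ 780 × 453 × 54 × 671 × 36 × 726 (mod 821).
Accumulate the product:
780 × 453 = 353340 ≡ 310
310 × 54 = 16740 ≡ 320
320 × 671 = 214720 ≡ 439
439 × 36 = 15804 ≡ 205
205 × 726 = 148830 ≡ 229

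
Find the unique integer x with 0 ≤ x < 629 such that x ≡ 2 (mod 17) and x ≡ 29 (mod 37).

325

17⁻¹ mod 37: 17*24 ≡ 1 (mod 37), so 17⁻¹ ≡ 24.
x = 2 + 17*((29 − 2)*24 mod 37) = 2 + 17*19 = 325.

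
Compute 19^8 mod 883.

19^1 ≡ 19 (mod 883)
19^2 ≡ 19^2 = 361 (mod 883)
19^4 ≡ 361^2 = 130321 ≡ 520 (mod 883)
19^8 ≡ 520^2 = 270400 ≡ 202 (mod 883)
So 19^8 ≡ 202 (mod 883).

202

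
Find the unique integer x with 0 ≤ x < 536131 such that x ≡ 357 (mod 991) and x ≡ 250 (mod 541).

991⁻¹ mod 541: 991*107 ≡ 1 (mod 541), so 991⁻¹ ≡ 107.
x = 357 + 991*((250 − 357)*107 mod 541) = 357 + 991*453 = 449280.

449280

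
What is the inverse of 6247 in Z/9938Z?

5525

Apply the Euclidean algorithm and back-substitute:
9938 = 1*6247 + 3691
6247 = 1*3691 + 2556
3691 = 1*2556 + 1135
2556 = 2*1135 + 286
1135 = 3*286 + 277
286 = 1*277 + 9
277 = 30*9 + 7
9 = 1*7 + 2
7 = 3*2 + 1
2 = 2*1 + 0
gcd(6247, 9938) = 1, so the inverse exists.
Back-substitute for 1:
1 = 1*7 − 3*2
  = −3*9 + 4*7
  = 4*277 − 123*9
  = −123*286 + 127*277
  = 127*1135 − 504*286
  = −504*2556 + 1135*1135
  = 1135*3691 − 1639*2556
  = −1639*6247 + 2774*3691
  = 2774*9938 − 4413*6247
So 6247⁻¹ ≡ −4413 ≡ 5525 (mod 9938).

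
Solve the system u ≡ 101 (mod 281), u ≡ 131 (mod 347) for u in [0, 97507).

281⁻¹ mod 347: 281*184 ≡ 1 (mod 347), so 281⁻¹ ≡ 184.
u = 101 + 281*((131 − 101)*184 mod 347) = 101 + 281*315 = 88616.

88616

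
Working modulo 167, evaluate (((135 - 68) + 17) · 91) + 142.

104

135 - 68 = 67
67 + 17 = 84
84 · 91 = 7644 ≡ 129 (mod 167)
129 + 142 = 271 ≡ 104 (mod 167)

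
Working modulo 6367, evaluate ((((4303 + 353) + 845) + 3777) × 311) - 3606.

3968

4303 + 353 = 4656
4656 + 845 = 5501
5501 + 3777 = 9278 ≡ 2911 (mod 6367)
2911 × 311 = 905321 ≡ 1207 (mod 6367)
1207 - 3606 = -2399 ≡ 3968 (mod 6367)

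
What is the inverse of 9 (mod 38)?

17

Run the extended Euclidean algorithm:
38 = 4*9 + 2
9 = 4*2 + 1
2 = 2*1 + 0
gcd(9, 38) = 1, so the inverse exists.
Bézout: 1 = −4*38 + 17*9.
So 9⁻¹ ≡ 17 (mod 38).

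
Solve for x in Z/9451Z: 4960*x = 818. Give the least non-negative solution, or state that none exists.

gcd(4960, 9451) = 1, so a unique solution mod 9451 exists.
4960⁻¹ ≡ 665 (mod 9451).
x ≡ 665*818 ≡ 5263 (mod 9451).

5263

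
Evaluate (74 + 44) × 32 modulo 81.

74 + 44 = 118 ≡ 37 (mod 81)
37 × 32 = 1184 ≡ 50 (mod 81)

50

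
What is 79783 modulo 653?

79783 = 122*653 + 117, so 79783 ≡ 117 (mod 653).

117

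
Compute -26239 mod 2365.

-26239 = -12*2365 + 2141, so -26239 ≡ 2141 (mod 2365).

2141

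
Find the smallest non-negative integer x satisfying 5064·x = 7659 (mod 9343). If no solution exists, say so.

5542

gcd(5064, 9343) = 1, so a unique solution mod 9343 exists.
5064⁻¹ ≡ 607 (mod 9343).
x ≡ 607·7659 ≡ 5542 (mod 9343).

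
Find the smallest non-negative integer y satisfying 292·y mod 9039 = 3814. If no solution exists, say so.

gcd(292, 9039) = 1, so a unique solution mod 9039 exists.
292⁻¹ ≡ 1393 (mod 9039).
y ≡ 1393·3814 ≡ 7009 (mod 9039).

7009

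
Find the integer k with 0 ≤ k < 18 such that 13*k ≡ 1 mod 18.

18 = 1×13 + 5
13 = 2×5 + 3
5 = 1×3 + 2
3 = 1×2 + 1
2 = 2×1 + 0
gcd(13, 18) = 1, so the inverse exists.
Back-substitute for 1:
1 = 1×3 − 1×2
  = −1×5 + 2×3
  = 2×13 − 5×5
  = −5×18 + 7×13
So 13⁻¹ ≡ 7 (mod 18).

7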